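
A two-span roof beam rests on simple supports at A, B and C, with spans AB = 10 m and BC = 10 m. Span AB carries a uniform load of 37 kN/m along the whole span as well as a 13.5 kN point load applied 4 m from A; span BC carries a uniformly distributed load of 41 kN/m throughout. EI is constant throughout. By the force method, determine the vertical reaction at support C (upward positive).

Insert a hinge at B; M_B is the redundant, and each span becomes simply supported.
End slopes at the hinge B, treating each span as simply supported:
  span AB: UDL 37: wL³/(24EI) = 1542/EI
  span AB: point load 13.5 at a = 4: Pab(L + a)/(6LEI) = 75.6/EI
  span BC: UDL 41: wL³/(24EI) = 1708/EI
  relative rotation θ_0 = (1617 + 1708)/EI = 3326/EI
A unit hogging moment at B produces rotation L₁/(3EI) + L₂/(3EI) = 6.667/EI.
Slope continuity at B: θ_0 = M_B·6.667/EI, so M_B = 3326/6.667 = 498.8 kN·m (hogging).
Span BC, ΣM about C: R_B^{BC}·10 = 2050 + 498.8, so R_B^{BC} = 254.9 kN and R_C = 410 − 254.9 = 155.1 kN.

R_C = 155.1 kN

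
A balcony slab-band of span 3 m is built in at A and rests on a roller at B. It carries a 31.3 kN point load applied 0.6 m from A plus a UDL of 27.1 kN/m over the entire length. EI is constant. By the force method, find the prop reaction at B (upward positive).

Release the roller at B. Primary structure: cantilever fixed at A.
Deflection at B on the released cantilever, summing each load's contribution:
  point load 31.3 at a = 0.6: Pa²(3L − a)/(6EI) = 15.78/EI
  UDL 27.1: wL⁴/(8EI) = 274.4/EI
  δ_0 = 290.2/EI
Flexibility coefficient — unit upward force at B: δ_{BB} = L³/(3EI) = 9/EI.
Compatibility at B: δ_0 − R_B·δ_{BB} = 0, so R_B = 290.2/9 = 32.24 kN.

R_B = 32.24 kN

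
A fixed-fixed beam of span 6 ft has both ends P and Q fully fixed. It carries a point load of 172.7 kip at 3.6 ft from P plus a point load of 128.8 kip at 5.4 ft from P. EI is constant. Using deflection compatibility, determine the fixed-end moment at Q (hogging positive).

Release both end moments; the primary structure is a simply-supported span PQ with redundants M_P and M_Q.
On the primary (simply-supported) span, the end slopes from the loading are:
  at P: point load 172.7 at a = 3.6: Pab(L + b)/(6LEI) = 348.2/EI
  at Q: point load 172.7 at a = 3.6: Pab(L + a)/(6LEI) = 397.9/EI
  at P: point load 128.8 at a = 5.4: Pab(L + b)/(6LEI) = 76.51/EI
  at Q: point load 128.8 at a = 5.4: Pab(L + a)/(6LEI) = 132.1/EI
  θ_P0 = 424.7/EI,  θ_Q0 = 530/EI
Flexibility coefficients: a unit moment at one end gives L/(3EI) there and L/(6EI) at the far end, so f₁₁ = f₂₂ = 2/EI and f₁₂ = f₂₁ = 1/EI.
Compatibility — zero rotation at each built-in end:
  2 M_P + 1 M_Q = 424.7
  1 M_P + 2 M_Q = 530
Solving the pair gives M_P = 106.4 kip·ft and M_Q = 211.8 kip·ft (hogging).

M_Q = 211.8 kip·ft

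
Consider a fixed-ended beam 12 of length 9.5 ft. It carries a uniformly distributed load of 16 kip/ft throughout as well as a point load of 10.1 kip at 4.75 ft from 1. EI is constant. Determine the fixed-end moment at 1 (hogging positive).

Take the two fixed-end moments M_1, M_2 as redundants; the released structure is the simple span 12.
On the primary (simply-supported) span, the end slopes from the loading are:
  at 1: UDL 16: wL³/(24EI) = 571.6/EI
  at 2: UDL 16: wL³/(24EI) = 571.6/EI
  at 1: point load 10.1 at a = 4.75: Pab(L + b)/(6LEI) = 56.97/EI
  at 2: point load 10.1 at a = 4.75: Pab(L + a)/(6LEI) = 56.97/EI
  θ_10 = 628.6/EI,  θ_20 = 628.6/EI
Flexibility coefficients: a unit moment at one end gives L/(3EI) there and L/(6EI) at the far end, so f₁₁ = f₂₂ = 3.167/EI and f₁₂ = f₂₁ = 1.583/EI.
Compatibility — zero rotation at each built-in end:
  3.167 M_1 + 1.583 M_2 = 628.6
  1.583 M_1 + 3.167 M_2 = 628.6
Solving the pair gives M_1 = 132.3 kip·ft and M_2 = 132.3 kip·ft (hogging).

M_1 = 132.3 kip·ft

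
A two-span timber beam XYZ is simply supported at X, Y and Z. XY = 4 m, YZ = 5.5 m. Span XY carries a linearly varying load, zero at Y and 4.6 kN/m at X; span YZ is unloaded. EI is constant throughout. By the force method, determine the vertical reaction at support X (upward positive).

Insert a hinge at Y; M_Y is the redundant, and each span becomes simply supported.
Rotations at Y on the released spans (each span's end-slope, ×1/EI):
  span XY: triangular load, peak 4.6: 7w₀L³/(360EI) = 5.724/EI
  relative rotation θ_0 = (5.724 + 0)/EI = 5.724/EI
A unit hogging moment at Y produces rotation L₁/(3EI) + L₂/(3EI) = 3.167/EI.
Slope continuity at Y: θ_0 = M_Y·3.167/EI, so M_Y = 5.724/3.167 = 1.808 kN·m (hogging).
Span XY, ΣM about X with M_Y applied at Y: R_Y^{XY}·4 = 12.27 + 1.808, so R_Y^{XY} = 3.519 kN and R_X = 9.2 − 3.519 = 5.681 kN.

R_X = 5.681 kN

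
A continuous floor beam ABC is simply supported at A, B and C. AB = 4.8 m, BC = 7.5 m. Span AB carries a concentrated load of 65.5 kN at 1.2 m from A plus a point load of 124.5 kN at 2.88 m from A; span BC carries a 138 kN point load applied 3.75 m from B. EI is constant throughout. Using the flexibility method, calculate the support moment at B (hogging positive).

Release continuity at B by inserting a hinge; the redundant is the internal moment M_B. The primary structure is two simply-supported spans AB and BC.
End slopes at the hinge B, treating each span as simply supported:
  span AB: point load 65.5 at a = 1.2: Pab(L + a)/(6LEI) = 58.95/EI
  span AB: point load 124.5 at a = 2.88: Pab(L + a)/(6LEI) = 183.6/EI
  span BC: point load 138 at a = 3.75: Pab(L + b)/(6LEI) = 485.2/EI
  relative rotation θ_0 = (242.5 + 485.2)/EI = 727.7/EI
A unit hogging moment at B produces rotation L₁/(3EI) + L₂/(3EI) = 4.1/EI.
Slope continuity at B: θ_0 = M_B·4.1/EI, so M_B = 727.7/4.1 = 177.5 kN·m (hogging).

M_B = 177.5 kN·m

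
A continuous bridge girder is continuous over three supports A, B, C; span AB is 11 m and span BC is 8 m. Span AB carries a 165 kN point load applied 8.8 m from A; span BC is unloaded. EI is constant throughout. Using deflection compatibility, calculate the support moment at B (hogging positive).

Release continuity at B by inserting a hinge; the redundant is the internal moment M_B. The primary structure is two simply-supported spans AB and BC.
Rotations at B on the released spans (each span's end-slope, ×1/EI):
  span AB: point load 165 at a = 8.8: Pab(L + a)/(6LEI) = 958.3/EI
  relative rotation θ_0 = (958.3 + 0)/EI = 958.3/EI
A unit hogging moment at B produces rotation L₁/(3EI) + L₂/(3EI) = 6.333/EI.
Slope continuity at B: θ_0 = M_B·6.333/EI, so M_B = 958.3/6.333 = 151.3 kN·m (hogging).

M_B = 151.3 kN·m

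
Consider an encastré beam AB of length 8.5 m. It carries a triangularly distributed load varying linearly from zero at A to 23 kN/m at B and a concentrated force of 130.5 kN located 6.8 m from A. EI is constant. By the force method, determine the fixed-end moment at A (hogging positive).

M_A = 90.89 kN·m

Release both end moments; the primary structure is a simply-supported span AB with redundants M_A and M_B.
End rotations of the released simple span under the applied load (×1/EI):
  at A: triangular load, peak 23: 7w₀L³/(360EI) = 274.7/EI
  at B: triangular load, peak 23: w₀L³/(45EI) = 313.9/EI
  at A: point load 130.5 at a = 6.8: Pab(L + b)/(6LEI) = 301.7/EI
  at B: point load 130.5 at a = 6.8: Pab(L + a)/(6LEI) = 452.6/EI
  θ_A0 = 576.4/EI,  θ_B0 = 766.5/EI
Flexibility coefficients: a unit moment at one end gives L/(3EI) there and L/(6EI) at the far end, so f₁₁ = f₂₂ = 2.833/EI and f₁₂ = f₂₁ = 1.417/EI.
Compatibility — zero rotation at each built-in end:
  2.833 M_A + 1.417 M_B = 576.4
  1.417 M_A + 2.833 M_B = 766.5
Solving the pair gives M_A = 90.89 kN·m and M_B = 225.1 kN·m (hogging).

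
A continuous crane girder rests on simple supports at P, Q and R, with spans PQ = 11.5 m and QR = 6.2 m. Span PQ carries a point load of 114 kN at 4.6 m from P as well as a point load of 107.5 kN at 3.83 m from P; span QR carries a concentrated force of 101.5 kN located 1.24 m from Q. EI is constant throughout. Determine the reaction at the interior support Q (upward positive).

Insert a hinge at Q; M_Q is the redundant, and each span becomes simply supported.
Discontinuity in slope at Q on the released structure — sum the simple-span end rotations:
  span PQ: point load 114 at a = 4.6: Pab(L + a)/(6LEI) = 844.3/EI
  span PQ: point load 107.5 at a = 3.83: Pab(L + a)/(6LEI) = 701.6/EI
  span QR: point load 101.5 at a = 1.24: Pab(L + b)/(6LEI) = 187.3/EI
  relative rotation θ_0 = (1546 + 187.3)/EI = 1733/EI
A unit hogging moment at Q produces rotation L₁/(3EI) + L₂/(3EI) = 5.9/EI.
Slope continuity at Q: θ_0 = M_Q·5.9/EI, so M_Q = 1733/5.9 = 293.8 kN·m (hogging).
Span PQ, ΣM about P with M_Q applied at Q: R_Q^{PQ}·11.5 = 936.1 + 293.8, so R_Q^{PQ} = 106.9 kN and R_P = 221.5 − 106.9 = 114.6 kN.
Span QR, ΣM about R: R_Q^{QR}·6.2 = 503.4 + 293.8, so R_Q^{QR} = 128.6 kN and R_R = 101.5 − 128.6 = -27.08 kN.
R_Q = 106.9 + 128.6 = 235.5 kN.

R_Q = 235.5 kN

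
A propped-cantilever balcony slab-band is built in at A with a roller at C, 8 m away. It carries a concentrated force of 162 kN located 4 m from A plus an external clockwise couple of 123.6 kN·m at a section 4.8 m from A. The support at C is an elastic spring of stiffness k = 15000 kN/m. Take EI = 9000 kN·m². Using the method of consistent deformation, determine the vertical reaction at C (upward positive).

R_C = 69.85 kN

Take the reaction at C as the redundant and release it; the primary structure is a cantilever fixed at A.
Deflection at C on the released cantilever, summing each load's contribution:
  point load 162 at a = 4: Pa²(3L − a)/(6EI) = 8640/EI
  clockwise couple 123.6 at a = 4.8: M₀a(2L − a)/(2EI) = 3322/EI
  δ_0 = 11962/EI
Flexibility coefficient — unit upward force at C: δ_{CC} = L³/(3EI) = 170.7/EI.
With EI = 9000 kN·m²: δ_0 = 1.3292 m and δ_{CC} = 0.018963 m/kN.
Compatibility — the spring shortens by R_C/k under the reaction it provides: δ_0 − R_C·δ_{CC} = R_C/k. With 1/k = 0.000067 m/kN, R_C = δ_0 / (δ_{CC} + 1/k) = 1.3292 / (0.018963 + 0.000067) = 69.85 kN.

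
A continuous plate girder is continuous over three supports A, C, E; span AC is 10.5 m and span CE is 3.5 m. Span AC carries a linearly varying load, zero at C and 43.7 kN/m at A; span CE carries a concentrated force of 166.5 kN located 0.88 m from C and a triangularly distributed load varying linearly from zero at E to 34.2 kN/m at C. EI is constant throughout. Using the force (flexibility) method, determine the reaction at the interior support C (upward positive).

Release continuity at C by inserting a hinge; the redundant is the internal moment M_C. The primary structure is two simply-supported spans AC and CE.
End slopes at the hinge C, treating each span as simply supported:
  span AC: triangular load, peak 43.7: 7w₀L³/(360EI) = 983.7/EI
  span CE: point load 166.5 at a = 0.88: Pab(L + b)/(6LEI) = 111.9/EI
  span CE: triangular load, peak 34.2: w₀L³/(45EI) = 32.59/EI
  relative rotation θ_0 = (983.7 + 144.5)/EI = 1128/EI
A unit hogging moment at C produces rotation L₁/(3EI) + L₂/(3EI) = 4.667/EI.
Slope continuity at C: θ_0 = M_C·4.667/EI, so M_C = 1128/4.667 = 241.7 kN·m (hogging).
Span AC, ΣM about A with M_C applied at C: R_C^{AC}·10.5 = 803 + 241.7, so R_C^{AC} = 99.5 kN and R_A = 229.4 − 99.5 = 129.9 kN.
Span CE, ΣM about E: R_C^{CE}·3.5 = 575.9 + 241.7, so R_C^{CE} = 233.6 kN and R_E = 226.3 − 233.6 = -7.256 kN.
R_C = 99.5 + 233.6 = 333.1 kN.

R_C = 333.1 kN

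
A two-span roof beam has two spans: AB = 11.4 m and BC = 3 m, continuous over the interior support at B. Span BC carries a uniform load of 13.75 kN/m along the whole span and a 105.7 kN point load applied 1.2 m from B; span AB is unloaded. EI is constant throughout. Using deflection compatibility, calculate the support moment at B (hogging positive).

Release continuity at B by inserting a hinge; the redundant is the internal moment M_B. The primary structure is two simply-supported spans AB and BC.
Rotations at B on the released spans (each span's end-slope, ×1/EI):
  span BC: UDL 13.75: wL³/(24EI) = 15.47/EI
  span BC: point load 105.7 at a = 1.2: Pab(L + b)/(6LEI) = 60.88/EI
  relative rotation θ_0 = (0 + 76.35)/EI = 76.35/EI
A unit hogging moment at B produces rotation L₁/(3EI) + L₂/(3EI) = 4.8/EI.
Compatibility: M_B·(L₁+L₂)/(3EI) = θ_0, giving M_B = 15.91 kN·m (hogging).

M_B = 15.91 kN·m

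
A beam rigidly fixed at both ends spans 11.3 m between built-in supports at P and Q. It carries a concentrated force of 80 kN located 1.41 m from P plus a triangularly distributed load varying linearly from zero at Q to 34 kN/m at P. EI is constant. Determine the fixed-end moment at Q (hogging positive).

M_Q = 157 kN·m

Take the two fixed-end moments M_P, M_Q as redundants; the released structure is the simple span PQ.
Simple-span end rotations at P and Q under the given loads:
  at P: point load 80 at a = 1.41: Pab(L + b)/(6LEI) = 348.7/EI
  at Q: point load 80 at a = 1.41: Pab(L + a)/(6LEI) = 209.1/EI
  at P: triangular load, peak 34: w₀L³/(45EI) = 1090/EI
  at Q: triangular load, peak 34: 7w₀L³/(360EI) = 953.9/EI
  θ_P0 = 1439/EI,  θ_Q0 = 1163/EI
Flexibility coefficients: a unit moment at one end gives L/(3EI) there and L/(6EI) at the far end, so f₁₁ = f₂₂ = 3.767/EI and f₁₂ = f₂₁ = 1.883/EI.
Compatibility — zero rotation at each built-in end:
  3.767 M_P + 1.883 M_Q = 1439
  1.883 M_P + 3.767 M_Q = 1163
Solving the pair gives M_P = 303.5 kN·m and M_Q = 157 kN·m (hogging).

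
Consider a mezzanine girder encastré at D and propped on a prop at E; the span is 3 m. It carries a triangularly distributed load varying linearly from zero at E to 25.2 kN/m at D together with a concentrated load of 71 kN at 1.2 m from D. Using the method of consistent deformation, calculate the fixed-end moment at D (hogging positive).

M_D = 56.02 kN·m

Choose R_E as the redundant. The primary structure is the cantilever fixed at D.
Deflection at E on the released cantilever, summing each load's contribution:
  triangular load, peak 25.2 at the fixed end: w₀L⁴/(30EI) = 68.04/EI
  point load 71 at a = 1.2: Pa²(3L − a)/(6EI) = 132.9/EI
  δ_0 = 201/EI
Tip deflection under a unit load at E: L³/(3EI) = 9/EI.
The prop prevents deflection at E: R_E = δ_0/δ_{EE} = 201/9 = 22.33 kN.
Moment equilibrium about D: M_D = Σ(load moments about D) − R_E·L = 123 − 22.33×3 = 56.02 kN·m.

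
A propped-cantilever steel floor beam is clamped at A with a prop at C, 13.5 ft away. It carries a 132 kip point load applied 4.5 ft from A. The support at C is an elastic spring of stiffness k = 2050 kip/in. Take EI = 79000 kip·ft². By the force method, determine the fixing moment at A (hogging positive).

Take the reaction at C as the redundant and release it; the primary structure is a cantilever fixed at A.
Free-end deflection of the primary structure under the applied loading (downward +):
  point load 132 at a = 4.5: Pa²(3L − a)/(6EI) = 16038/EI
Tip deflection under a unit load at C: L³/(3EI) = 820.1/EI.
With EI = 79000 kip·ft²: δ_0 = 0.20301 ft and δ_{CC} = 0.010381 ft/kip.
Compatibility — the spring shortens by R_C/k under the reaction it provides: δ_0 − R_C·δ_{CC} = R_C/k. With 1/k = 1/(2050×12) ft/kip = 0.000041 ft/kip, R_C = δ_0 / (δ_{CC} + 1/k) = 0.20301 / (0.010381 + 0.000041) = 19.48 kip.
Moment equilibrium about A: M_A = Σ(load moments about A) − R_C·L = 594 − 19.48×13.5 = 331 kip·ft.

M_A = 331 kip·ft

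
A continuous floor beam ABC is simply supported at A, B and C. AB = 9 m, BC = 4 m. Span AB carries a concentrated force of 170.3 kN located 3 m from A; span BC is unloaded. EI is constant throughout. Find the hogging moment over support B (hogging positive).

M_B = 157.2 kN·m

Take M_B as the redundant. Released structure: two simple spans AB and BC with a hinge at B.
Rotations at B on the released spans (each span's end-slope, ×1/EI):
  span AB: point load 170.3 at a = 3: Pab(L + a)/(6LEI) = 681.2/EI
  relative rotation θ_0 = (681.2 + 0)/EI = 681.2/EI
A unit hogging moment at B produces rotation L₁/(3EI) + L₂/(3EI) = 4.333/EI.
Slope continuity at B: θ_0 = M_B·4.333/EI, so M_B = 681.2/4.333 = 157.2 kN·m (hogging).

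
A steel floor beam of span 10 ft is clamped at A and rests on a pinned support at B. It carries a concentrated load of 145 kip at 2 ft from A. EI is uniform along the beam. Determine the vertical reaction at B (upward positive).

Take the reaction at B as the redundant and release it; the primary structure is a cantilever fixed at A.
Free-end deflection of the primary structure under the applied loading (downward +):
  point load 145 at a = 2: Pa²(3L − a)/(6EI) = 2707/EI
Tip deflection under a unit load at B: L³/(3EI) = 333.3/EI.
The prop prevents deflection at B: R_B = δ_0/δ_{BB} = 2707/333.3 = 8.12 kip.

R_B = 8.12 kip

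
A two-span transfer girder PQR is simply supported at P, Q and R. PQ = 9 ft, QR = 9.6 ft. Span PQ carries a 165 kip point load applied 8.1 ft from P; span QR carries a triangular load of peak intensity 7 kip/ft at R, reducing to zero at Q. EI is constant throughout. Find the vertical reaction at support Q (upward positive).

R_Q = 177.1 kip

Insert a hinge at Q; M_Q is the redundant, and each span becomes simply supported.
End slopes at the hinge Q, treating each span as simply supported:
  span PQ: point load 165 at a = 8.1: Pab(L + a)/(6LEI) = 380.9/EI
  span QR: triangular load, peak 7: 7w₀L³/(360EI) = 120.4/EI
  relative rotation θ_0 = (380.9 + 120.4)/EI = 501.3/EI
A unit hogging moment at Q produces rotation L₁/(3EI) + L₂/(3EI) = 6.2/EI.
Compatibility: M_Q·(L₁+L₂)/(3EI) = θ_0, giving M_Q = 80.86 kip·ft (hogging).
Span PQ, ΣM about P with M_Q applied at Q: R_Q^{PQ}·9 = 1336 + 80.86, so R_Q^{PQ} = 157.5 kip and R_P = 165 − 157.5 = 7.516 kip.
Span QR, ΣM about R: R_Q^{QR}·9.6 = 107.5 + 80.86, so R_Q^{QR} = 19.62 kip and R_R = 33.6 − 19.62 = 13.98 kip.
R_Q = 157.5 + 19.62 = 177.1 kip.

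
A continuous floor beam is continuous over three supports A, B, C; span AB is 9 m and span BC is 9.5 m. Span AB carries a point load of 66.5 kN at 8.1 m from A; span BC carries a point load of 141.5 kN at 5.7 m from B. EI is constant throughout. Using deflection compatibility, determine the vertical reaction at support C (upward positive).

Take M_B as the redundant. Released structure: two simple spans AB and BC with a hinge at B.
Rotations at B on the released spans (each span's end-slope, ×1/EI):
  span AB: point load 66.5 at a = 8.1: Pab(L + a)/(6LEI) = 153.5/EI
  span BC: point load 141.5 at a = 5.7: Pab(L + b)/(6LEI) = 715.1/EI
  relative rotation θ_0 = (153.5 + 715.1)/EI = 868.7/EI
A unit hogging moment at B produces rotation L₁/(3EI) + L₂/(3EI) = 6.167/EI.
Compatibility: M_B·(L₁+L₂)/(3EI) = θ_0, giving M_B = 140.9 kN·m (hogging).
Span BC, ΣM about C: R_B^{BC}·9.5 = 537.7 + 140.9, so R_B^{BC} = 71.43 kN and R_C = 141.5 − 71.43 = 70.07 kN.

R_C = 70.07 kN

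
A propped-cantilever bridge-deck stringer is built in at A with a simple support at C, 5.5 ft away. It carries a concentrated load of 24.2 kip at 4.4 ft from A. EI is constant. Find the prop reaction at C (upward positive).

R_C = 17.04 kip

Choose R_C as the redundant. The primary structure is the cantilever fixed at A.
Primary-structure tip deflection at C by superposition:
  point load 24.2 at a = 4.4: Pa²(3L − a)/(6EI) = 944.8/EI
Tip deflection under a unit load at C: L³/(3EI) = 55.46/EI.
Compatibility at C: δ_0 − R_C·δ_{CC} = 0, so R_C = 944.8/55.46 = 17.04 kip.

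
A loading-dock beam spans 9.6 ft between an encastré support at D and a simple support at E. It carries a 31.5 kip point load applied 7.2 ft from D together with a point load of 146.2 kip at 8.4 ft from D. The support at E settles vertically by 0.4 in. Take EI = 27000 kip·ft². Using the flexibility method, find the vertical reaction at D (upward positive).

Release the roller at E. Primary structure: cantilever fixed at D.
Primary-structure tip deflection at E by superposition:
  point load 31.5 at a = 7.2: Pa²(3L − a)/(6EI) = 5879/EI
  point load 146.2 at a = 8.4: Pa²(3L − a)/(6EI) = 35074/EI
  δ_0 = 40953/EI
Flexibility coefficient — unit upward force at E: δ_{EE} = L³/(3EI) = 294.9/EI.
With EI = 27000 kip·ft²: δ_0 = 1.5168 ft and δ_{EE} = 0.010923 ft/kip.
Compatibility — the beam at E must follow the support down by 0.03333 ft: δ_0 − R_E·δ_{EE} = 0.03333, so R_E = (1.5168 − 0.03333)/0.010923 = 135.8 kip.
Vertical equilibrium: R_D = ΣP − R_E = 177.7 − 135.8 = 41.89 kip.

R_D = 41.89 kip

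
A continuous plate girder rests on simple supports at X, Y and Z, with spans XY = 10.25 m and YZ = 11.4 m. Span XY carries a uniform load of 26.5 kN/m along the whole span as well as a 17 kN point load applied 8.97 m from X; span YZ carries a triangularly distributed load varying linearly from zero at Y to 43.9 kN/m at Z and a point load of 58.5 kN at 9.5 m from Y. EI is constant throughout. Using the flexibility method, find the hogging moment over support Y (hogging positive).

M_Y = 376.9 kN·m

Take M_Y as the redundant. Released structure: two simple spans XY and YZ with a hinge at Y.
Rotations at Y on the released spans (each span's end-slope, ×1/EI):
  span XY: UDL 26.5: wL³/(24EI) = 1189/EI
  span XY: point load 17 at a = 8.97: Pab(L + a)/(6LEI) = 61/EI
  span YZ: triangular load, peak 43.9: 7w₀L³/(360EI) = 1265/EI
  span YZ: point load 58.5 at a = 9.5: Pab(L + b)/(6LEI) = 205.3/EI
  relative rotation θ_0 = (1250 + 1470)/EI = 2720/EI
A unit hogging moment at Y produces rotation L₁/(3EI) + L₂/(3EI) = 7.217/EI.
Compatibility: M_Y·(L₁+L₂)/(3EI) = θ_0, giving M_Y = 376.9 kN·m (hogging).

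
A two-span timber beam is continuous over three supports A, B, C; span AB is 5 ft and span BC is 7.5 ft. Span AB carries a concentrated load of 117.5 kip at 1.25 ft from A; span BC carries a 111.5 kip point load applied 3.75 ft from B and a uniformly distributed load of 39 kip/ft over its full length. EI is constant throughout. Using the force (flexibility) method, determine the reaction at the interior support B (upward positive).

R_B = 326.8 kip

Take M_B as the redundant. Released structure: two simple spans AB and BC with a hinge at B.
Rotations at B on the released spans (each span's end-slope, ×1/EI):
  span AB: point load 117.5 at a = 1.25: Pab(L + a)/(6LEI) = 114.7/EI
  span BC: point load 111.5 at a = 3.75: Pab(L + b)/(6LEI) = 392/EI
  span BC: UDL 39: wL³/(24EI) = 685.5/EI
  relative rotation θ_0 = (114.7 + 1078)/EI = 1192/EI
A unit hogging moment at B produces rotation L₁/(3EI) + L₂/(3EI) = 4.167/EI.
Slope continuity at B: θ_0 = M_B·4.167/EI, so M_B = 1192/4.167 = 286.1 kip·ft (hogging).
Span AB, ΣM about A with M_B applied at B: R_B^{AB}·5 = 146.9 + 286.1, so R_B^{AB} = 86.6 kip and R_A = 117.5 − 86.6 = 30.9 kip.
Span BC, ΣM about C: R_B^{BC}·7.5 = 1515 + 286.1, so R_B^{BC} = 240.2 kip and R_C = 404 − 240.2 = 163.8 kip.
R_B = 86.6 + 240.2 = 326.8 kip.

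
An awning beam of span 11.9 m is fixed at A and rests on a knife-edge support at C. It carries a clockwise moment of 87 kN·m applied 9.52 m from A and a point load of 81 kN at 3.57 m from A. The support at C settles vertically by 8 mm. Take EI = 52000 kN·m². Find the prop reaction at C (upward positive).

Take the reaction at C as the redundant and release it; the primary structure is a cantilever fixed at A.
Primary-structure tip deflection at C by superposition:
  clockwise couple 87 at a = 9.52: M₀a(2L − a)/(2EI) = 5914/EI
  point load 81 at a = 3.57: Pa²(3L − a)/(6EI) = 5528/EI
  δ_0 = 11442/EI
Flexibility coefficient — unit upward force at C: δ_{CC} = L³/(3EI) = 561.7/EI.
With EI = 52000 kN·m²: δ_0 = 0.22003 m and δ_{CC} = 0.010802 m/kN.
Compatibility — the beam at C must follow the support down by 0.008 m: δ_0 − R_C·δ_{CC} = 0.008, so R_C = (0.22003 − 0.008)/0.010802 = 19.63 kN.

R_C = 19.63 kN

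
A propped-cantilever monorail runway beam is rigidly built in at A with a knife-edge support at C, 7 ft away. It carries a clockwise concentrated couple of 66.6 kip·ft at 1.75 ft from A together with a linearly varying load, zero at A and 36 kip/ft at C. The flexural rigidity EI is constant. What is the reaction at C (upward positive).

Remove the prop at C; the released (primary) structure is a cantilever built in at A.
Primary-structure tip deflection at C by superposition:
  clockwise couple 66.6 at a = 1.75: M₀a(2L − a)/(2EI) = 713.9/EI
  triangular load, peak 36 at the free end: 11w₀L⁴/(120EI) = 7923/EI
  δ_0 = 8637/EI
Flexibility coefficient — unit upward force at C: δ_{CC} = L³/(3EI) = 114.3/EI.
The prop prevents deflection at C: R_C = δ_0/δ_{CC} = 8637/114.3 = 75.54 kip.

R_C = 75.54 kip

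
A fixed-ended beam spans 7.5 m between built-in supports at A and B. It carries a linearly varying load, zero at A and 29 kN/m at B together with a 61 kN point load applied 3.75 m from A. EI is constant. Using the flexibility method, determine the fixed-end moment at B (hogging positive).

Take the two fixed-end moments M_A, M_B as redundants; the released structure is the simple span AB.
On the primary (simply-supported) span, the end slopes from the loading are:
  at A: triangular load, peak 29: 7w₀L³/(360EI) = 237.9/EI
  at B: triangular load, peak 29: w₀L³/(45EI) = 271.9/EI
  at A: point load 61 at a = 3.75: Pab(L + b)/(6LEI) = 214.5/EI
  at B: point load 61 at a = 3.75: Pab(L + a)/(6LEI) = 214.5/EI
  θ_A0 = 452.3/EI,  θ_B0 = 486.3/EI
Flexibility coefficients: a unit moment at one end gives L/(3EI) there and L/(6EI) at the far end, so f₁₁ = f₂₂ = 2.5/EI and f₁₂ = f₂₁ = 1.25/EI.
Compatibility — zero rotation at each built-in end:
  2.5 M_A + 1.25 M_B = 452.3
  1.25 M_A + 2.5 M_B = 486.3
Solving the pair gives M_A = 111.6 kN·m and M_B = 138.8 kN·m (hogging).

M_B = 138.8 kN·m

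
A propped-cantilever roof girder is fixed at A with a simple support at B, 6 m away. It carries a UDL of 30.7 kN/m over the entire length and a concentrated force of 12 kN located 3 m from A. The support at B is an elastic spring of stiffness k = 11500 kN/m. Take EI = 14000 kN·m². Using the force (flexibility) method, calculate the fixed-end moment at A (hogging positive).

M_A = 158.9 kN·m

Release the roller at B. Primary structure: cantilever fixed at A.
Primary-structure tip deflection at B by superposition:
  UDL 30.7: wL⁴/(8EI) = 4973/EI
  point load 12 at a = 3: Pa²(3L − a)/(6EI) = 270/EI
  δ_0 = 5243/EI
Tip deflection under a unit load at B: L³/(3EI) = 72/EI.
With EI = 14000 kN·m²: δ_0 = 0.37453 m and δ_{BB} = 0.005143 m/kN.
Compatibility — the spring shortens by R_B/k under the reaction it provides: δ_0 − R_B·δ_{BB} = R_B/k. With 1/k = 0.000087 m/kN, R_B = δ_0 / (δ_{BB} + 1/k) = 0.37453 / (0.005143 + 0.000087) = 71.61 kN.
Moment equilibrium about A: M_A = Σ(load moments about A) − R_B·L = 588.6 − 71.61×6 = 158.9 kN·m.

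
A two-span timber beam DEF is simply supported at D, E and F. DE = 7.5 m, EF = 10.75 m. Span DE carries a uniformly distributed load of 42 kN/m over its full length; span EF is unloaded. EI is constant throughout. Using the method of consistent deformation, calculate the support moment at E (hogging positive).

Take M_E as the redundant. Released structure: two simple spans DE and EF with a hinge at E.
End slopes at the hinge E, treating each span as simply supported:
  span DE: UDL 42: wL³/(24EI) = 738.3/EI
  relative rotation θ_0 = (738.3 + 0)/EI = 738.3/EI
A unit hogging moment at E produces rotation L₁/(3EI) + L₂/(3EI) = 6.083/EI.
Compatibility: M_E·(L₁+L₂)/(3EI) = θ_0, giving M_E = 121.4 kN·m (hogging).

M_E = 121.4 kN·m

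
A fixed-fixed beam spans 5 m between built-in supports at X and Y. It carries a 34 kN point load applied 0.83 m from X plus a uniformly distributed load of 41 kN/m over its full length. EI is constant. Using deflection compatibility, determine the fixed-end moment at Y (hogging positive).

Take the two fixed-end moments M_X, M_Y as redundants; the released structure is the simple span XY.
Simple-span end rotations at X and Y under the given loads:
  at X: point load 34 at a = 0.83: Pab(L + b)/(6LEI) = 35.97/EI
  at Y: point load 34 at a = 0.83: Pab(L + a)/(6LEI) = 22.87/EI
  at X: UDL 41: wL³/(24EI) = 213.5/EI
  at Y: UDL 41: wL³/(24EI) = 213.5/EI
  θ_X0 = 249.5/EI,  θ_Y0 = 236.4/EI
Flexibility coefficients: a unit moment at one end gives L/(3EI) there and L/(6EI) at the far end, so f₁₁ = f₂₂ = 1.667/EI and f₁₂ = f₂₁ = 0.8333/EI.
Compatibility — zero rotation at each built-in end:
  1.667 M_X + 0.8333 M_Y = 249.5
  0.8333 M_X + 1.667 M_Y = 236.4
Solving the pair gives M_X = 105 kN·m and M_Y = 89.32 kN·m (hogging).

M_Y = 89.32 kN·m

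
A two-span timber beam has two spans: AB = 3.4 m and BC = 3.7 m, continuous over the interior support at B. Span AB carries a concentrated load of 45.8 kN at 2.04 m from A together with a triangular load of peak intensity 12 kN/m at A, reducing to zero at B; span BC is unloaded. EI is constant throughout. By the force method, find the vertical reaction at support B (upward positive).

R_B = 44.55 kN

Insert a hinge at B; M_B is the redundant, and each span becomes simply supported.
Discontinuity in slope at B on the released structure — sum the simple-span end rotations:
  span AB: point load 45.8 at a = 2.04: Pab(L + a)/(6LEI) = 33.88/EI
  span AB: triangular load, peak 12: 7w₀L³/(360EI) = 9.171/EI
  relative rotation θ_0 = (43.06 + 0)/EI = 43.06/EI
A unit hogging moment at B produces rotation L₁/(3EI) + L₂/(3EI) = 2.367/EI.
Slope continuity at B: θ_0 = M_B·2.367/EI, so M_B = 43.06/2.367 = 18.19 kN·m (hogging).
Span AB, ΣM about A with M_B applied at B: R_B^{AB}·3.4 = 116.6 + 18.19, so R_B^{AB} = 39.63 kN and R_A = 66.2 − 39.63 = 26.57 kN.
Span BC, ΣM about C: R_B^{BC}·3.7 = 0 + 18.19, so R_B^{BC} = 4.917 kN and R_C = 0 − 4.917 = -4.917 kN.
R_B = 39.63 + 4.917 = 44.55 kN.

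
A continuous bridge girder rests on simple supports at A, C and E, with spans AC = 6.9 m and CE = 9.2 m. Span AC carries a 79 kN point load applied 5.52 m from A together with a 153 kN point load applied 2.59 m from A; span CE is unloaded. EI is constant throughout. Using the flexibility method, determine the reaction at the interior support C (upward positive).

Insert a hinge at C; M_C is the redundant, and each span becomes simply supported.
Rotations at C on the released spans (each span's end-slope, ×1/EI):
  span AC: point load 79 at a = 5.52: Pab(L + a)/(6LEI) = 180.5/EI
  span AC: point load 153 at a = 2.59: Pab(L + a)/(6LEI) = 391.5/EI
  relative rotation θ_0 = (572 + 0)/EI = 572/EI
A unit hogging moment at C produces rotation L₁/(3EI) + L₂/(3EI) = 5.367/EI.
Slope continuity at C: θ_0 = M_C·5.367/EI, so M_C = 572/5.367 = 106.6 kN·m (hogging).
Span AC, ΣM about A with M_C applied at C: R_C^{AC}·6.9 = 832.4 + 106.6, so R_C^{AC} = 136.1 kN and R_A = 232 − 136.1 = 95.92 kN.
Span CE, ΣM about E: R_C^{CE}·9.2 = 0 + 106.6, so R_C^{CE} = 11.59 kN and R_E = 0 − 11.59 = -11.59 kN.
R_C = 136.1 + 11.59 = 147.7 kN.

R_C = 147.7 kN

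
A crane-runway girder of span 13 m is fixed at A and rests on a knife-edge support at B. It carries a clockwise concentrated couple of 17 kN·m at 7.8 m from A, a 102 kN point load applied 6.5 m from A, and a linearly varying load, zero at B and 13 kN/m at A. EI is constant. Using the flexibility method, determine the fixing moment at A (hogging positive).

M_A = 390.7 kN·m

Take the reaction at B as the redundant and release it; the primary structure is a cantilever fixed at A.
Primary-structure tip deflection at B by superposition:
  clockwise couple 17 at a = 7.8: M₀a(2L − a)/(2EI) = 1207/EI
  point load 102 at a = 6.5: Pa²(3L − a)/(6EI) = 23343/EI
  triangular load, peak 13 at the fixed end: w₀L⁴/(30EI) = 12376/EI
  δ_0 = 36926/EI
Tip deflection under a unit load at B: L³/(3EI) = 732.3/EI.
Compatibility at B: δ_0 − R_B·δ_{BB} = 0, so R_B = 36926/732.3 = 50.42 kN.
Moment equilibrium about A: M_A = Σ(load moments about A) − R_B·L = 1046 − 50.42×13 = 390.7 kN·m.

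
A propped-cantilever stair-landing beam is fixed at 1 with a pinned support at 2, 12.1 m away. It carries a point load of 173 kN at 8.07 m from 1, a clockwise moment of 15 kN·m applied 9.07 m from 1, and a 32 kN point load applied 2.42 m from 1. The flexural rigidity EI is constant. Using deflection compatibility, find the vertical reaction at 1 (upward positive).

R_1 = 111.7 kN

Remove the prop at 2; the released (primary) structure is a cantilever built in at 1.
Downward deflection at the released point 2 due to the loads:
  point load 173 at a = 8.07: Pa²(3L − a)/(6EI) = 53009/EI
  clockwise couple 15 at a = 9.07: M₀a(2L − a)/(2EI) = 1029/EI
  point load 32 at a = 2.42: Pa²(3L − a)/(6EI) = 1058/EI
  δ_0 = 55097/EI
Flexibility coefficient — unit upward force at 2: δ_{22} = L³/(3EI) = 590.5/EI.
Compatibility at 2: δ_0 − R_2·δ_{22} = 0, so R_2 = 55097/590.5 = 93.3 kN.
Vertical equilibrium: R_1 = ΣP − R_2 = 205 − 93.3 = 111.7 kN.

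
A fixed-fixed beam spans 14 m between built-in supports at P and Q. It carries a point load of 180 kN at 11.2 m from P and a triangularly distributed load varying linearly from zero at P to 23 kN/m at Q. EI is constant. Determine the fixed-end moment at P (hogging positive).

M_P = 230.9 kN·m

Release both end moments; the primary structure is a simply-supported span PQ with redundants M_P and M_Q.
End rotations of the released simple span under the applied load (×1/EI):
  at P: point load 180 at a = 11.2: Pab(L + b)/(6LEI) = 1129/EI
  at Q: point load 180 at a = 11.2: Pab(L + a)/(6LEI) = 1693/EI
  at P: triangular load, peak 23: 7w₀L³/(360EI) = 1227/EI
  at Q: triangular load, peak 23: w₀L³/(45EI) = 1402/EI
  θ_P0 = 2356/EI,  θ_Q0 = 3096/EI
Flexibility coefficients: a unit moment at one end gives L/(3EI) there and L/(6EI) at the far end, so f₁₁ = f₂₂ = 4.667/EI and f₁₂ = f₂₁ = 2.333/EI.
Compatibility — zero rotation at each built-in end:
  4.667 M_P + 2.333 M_Q = 2356
  2.333 M_P + 4.667 M_Q = 3096
Solving the pair gives M_P = 230.9 kN·m and M_Q = 548 kN·m (hogging).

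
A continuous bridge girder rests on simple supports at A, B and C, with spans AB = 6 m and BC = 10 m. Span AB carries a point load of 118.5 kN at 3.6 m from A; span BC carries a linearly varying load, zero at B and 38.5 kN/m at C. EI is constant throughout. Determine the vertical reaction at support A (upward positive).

R_A = 15.47 kN

Release continuity at B by inserting a hinge; the redundant is the internal moment M_B. The primary structure is two simply-supported spans AB and BC.
Rotations at B on the released spans (each span's end-slope, ×1/EI):
  span AB: point load 118.5 at a = 3.6: Pab(L + a)/(6LEI) = 273/EI
  span BC: triangular load, peak 38.5: 7w₀L³/(360EI) = 748.6/EI
  relative rotation θ_0 = (273 + 748.6)/EI = 1022/EI
A unit hogging moment at B produces rotation L₁/(3EI) + L₂/(3EI) = 5.333/EI.
Compatibility: M_B·(L₁+L₂)/(3EI) = θ_0, giving M_B = 191.6 kN·m (hogging).
Span AB, ΣM about A with M_B applied at B: R_B^{AB}·6 = 426.6 + 191.6, so R_B^{AB} = 103 kN and R_A = 118.5 − 103 = 15.47 kN.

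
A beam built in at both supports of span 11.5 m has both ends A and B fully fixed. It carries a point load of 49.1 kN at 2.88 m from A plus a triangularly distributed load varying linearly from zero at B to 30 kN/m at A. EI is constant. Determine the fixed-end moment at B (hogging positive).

Release both end moments; the primary structure is a simply-supported span AB with redundants M_A and M_B.
On the primary (simply-supported) span, the end slopes from the loading are:
  at A: point load 49.1 at a = 2.88: Pab(L + b)/(6LEI) = 355.4/EI
  at B: point load 49.1 at a = 2.88: Pab(L + a)/(6LEI) = 254/EI
  at A: triangular load, peak 30: w₀L³/(45EI) = 1014/EI
  at B: triangular load, peak 30: 7w₀L³/(360EI) = 887.2/EI
  θ_A0 = 1369/EI,  θ_B0 = 1141/EI
Flexibility coefficients: a unit moment at one end gives L/(3EI) there and L/(6EI) at the far end, so f₁₁ = f₂₂ = 3.833/EI and f₁₂ = f₂₁ = 1.917/EI.
Compatibility — zero rotation at each built-in end:
  3.833 M_A + 1.917 M_B = 1369
  1.917 M_A + 3.833 M_B = 1141
Solving the pair gives M_A = 277.8 kN·m and M_B = 158.8 kN·m (hogging).

M_B = 158.8 kN·m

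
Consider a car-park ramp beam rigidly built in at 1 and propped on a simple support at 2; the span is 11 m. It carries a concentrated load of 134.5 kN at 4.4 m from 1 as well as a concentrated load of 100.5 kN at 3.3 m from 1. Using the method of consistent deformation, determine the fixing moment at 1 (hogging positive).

Take the reaction at 2 as the redundant and release it; the primary structure is a cantilever fixed at 1.
Primary-structure tip deflection at 2 by superposition:
  point load 134.5 at a = 4.4: Pa²(3L − a)/(6EI) = 12412/EI
  point load 100.5 at a = 3.3: Pa²(3L − a)/(6EI) = 5418/EI
  δ_0 = 17830/EI
Tip deflection under a unit load at 2: L³/(3EI) = 443.7/EI.
The prop prevents deflection at 2: R_2 = δ_0/δ_{22} = 17830/443.7 = 40.19 kN.
Moment equilibrium about 1: M_1 = Σ(load moments about 1) − R_2·L = 923.5 − 40.19×11 = 481.4 kN·m.

M_1 = 481.4 kN·m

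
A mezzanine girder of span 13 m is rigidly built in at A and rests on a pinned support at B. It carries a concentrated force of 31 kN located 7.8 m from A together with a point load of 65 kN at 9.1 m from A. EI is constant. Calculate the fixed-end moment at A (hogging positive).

Release the roller at B. Primary structure: cantilever fixed at A.
Deflection at B on the released cantilever, summing each load's contribution:
  point load 31 at a = 7.8: Pa²(3L − a)/(6EI) = 9807/EI
  point load 65 at a = 9.1: Pa²(3L − a)/(6EI) = 26824/EI
  δ_0 = 36631/EI
Tip deflection under a unit load at B: L³/(3EI) = 732.3/EI.
Compatibility at B: δ_0 − R_B·δ_{BB} = 0, so R_B = 36631/732.3 = 50.02 kN.
Moment equilibrium about A: M_A = Σ(load moments about A) − R_B·L = 833.3 − 50.02×13 = 183 kN·m.

M_A = 183 kN·m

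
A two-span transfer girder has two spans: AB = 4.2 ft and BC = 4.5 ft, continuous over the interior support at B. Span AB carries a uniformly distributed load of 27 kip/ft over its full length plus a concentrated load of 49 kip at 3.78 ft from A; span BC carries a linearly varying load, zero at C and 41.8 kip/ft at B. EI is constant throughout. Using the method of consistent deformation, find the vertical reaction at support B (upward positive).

Take M_B as the redundant. Released structure: two simple spans AB and BC with a hinge at B.
End slopes at the hinge B, treating each span as simply supported:
  span AB: UDL 27: wL³/(24EI) = 83.35/EI
  span AB: point load 49 at a = 3.78: Pab(L + a)/(6LEI) = 24.63/EI
  span BC: triangular load, peak 41.8: w₀L³/(45EI) = 84.64/EI
  relative rotation θ_0 = (108 + 84.64)/EI = 192.6/EI
A unit hogging moment at B produces rotation L₁/(3EI) + L₂/(3EI) = 2.9/EI.
Slope continuity at B: θ_0 = M_B·2.9/EI, so M_B = 192.6/2.9 = 66.42 kip·ft (hogging).
Span AB, ΣM about A with M_B applied at B: R_B^{AB}·4.2 = 423.4 + 66.42, so R_B^{AB} = 116.6 kip and R_A = 162.4 − 116.6 = 45.78 kip.
Span BC, ΣM about C: R_B^{BC}·4.5 = 282.1 + 66.42, so R_B^{BC} = 77.46 kip and R_C = 94.05 − 77.46 = 16.59 kip.
R_B = 116.6 + 77.46 = 194.1 kip.

R_B = 194.1 kip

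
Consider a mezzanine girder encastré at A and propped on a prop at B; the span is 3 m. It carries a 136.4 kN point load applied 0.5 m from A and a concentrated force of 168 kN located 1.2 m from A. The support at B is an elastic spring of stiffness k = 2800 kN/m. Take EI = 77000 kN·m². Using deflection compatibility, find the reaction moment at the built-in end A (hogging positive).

M_A = 240 kN·m

Take the reaction at B as the redundant and release it; the primary structure is a cantilever fixed at A.
Free-end deflection of the primary structure under the applied loading (downward +):
  point load 136.4 at a = 0.5: Pa²(3L − a)/(6EI) = 48.31/EI
  point load 168 at a = 1.2: Pa²(3L − a)/(6EI) = 314.5/EI
  δ_0 = 362.8/EI
Tip deflection under a unit load at B: L³/(3EI) = 9/EI.
With EI = 77000 kN·m²: δ_0 = 0.004712 m and δ_{BB} = 0.000117 m/kN.
Compatibility — the spring shortens by R_B/k under the reaction it provides: δ_0 − R_B·δ_{BB} = R_B/k. With 1/k = 0.000357 m/kN, R_B = δ_0 / (δ_{BB} + 1/k) = 0.004712 / (0.000117 + 0.000357) = 9.94 kN.
Moment equilibrium about A: M_A = Σ(load moments about A) − R_B·L = 269.8 − 9.94×3 = 240 kN·m.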